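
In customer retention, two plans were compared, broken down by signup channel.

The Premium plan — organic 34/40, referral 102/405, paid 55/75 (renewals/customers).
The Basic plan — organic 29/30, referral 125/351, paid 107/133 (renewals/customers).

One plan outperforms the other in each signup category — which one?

Organic: the Premium plan 34/40 = 85.0%, the Basic plan 29/30 = 96.7% → the Basic plan
Referral: the Premium plan 102/405 = 25.2%, the Basic plan 125/351 = 35.6% → the Basic plan
Paid: the Premium plan 55/75 = 73.3%, the Basic plan 107/133 = 80.5% → the Basic plan
The Basic plan has the higher rate in all 3 groups.

the Basic plan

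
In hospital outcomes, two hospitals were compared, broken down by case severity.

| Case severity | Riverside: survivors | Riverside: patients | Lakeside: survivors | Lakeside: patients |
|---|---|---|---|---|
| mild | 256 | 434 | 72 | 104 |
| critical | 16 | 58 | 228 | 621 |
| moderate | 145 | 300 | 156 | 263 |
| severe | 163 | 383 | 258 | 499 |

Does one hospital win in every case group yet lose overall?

Mild: Riverside 256/434 = 59.0%, Lakeside 72/104 = 69.2% → Lakeside
Critical: Riverside 16/58 = 27.6%, Lakeside 228/621 = 36.7% → Lakeside
Moderate: Riverside 145/300 = 48.3%, Lakeside 156/263 = 59.3% → Lakeside
Severe: Riverside 163/383 = 42.6%, Lakeside 258/499 = 51.7% → Lakeside
Overall: Riverside 580/1175 = 49.4%, Lakeside 714/1487 = 48.0% → Riverside
Lakeside wins each case group but Riverside wins overall — the comparison reverses. Lakeside's patients skew toward critical, which has a lower base rate.

Yes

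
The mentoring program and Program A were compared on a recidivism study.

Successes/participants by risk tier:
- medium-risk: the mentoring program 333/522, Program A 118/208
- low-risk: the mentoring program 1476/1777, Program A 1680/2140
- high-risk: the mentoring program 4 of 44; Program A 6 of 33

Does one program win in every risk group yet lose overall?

No

Medium-risk: the mentoring program 333/522 = 63.8%, Program A 118/208 = 56.7% → the mentoring program
Low-risk: the mentoring program 1476/1777 = 83.1%, Program A 1680/2140 = 78.5% → the mentoring program
High-risk: the mentoring program 4/44 = 9.1%, Program A 6/33 = 18.2% → Program A
Overall: the mentoring program 1813/2343 = 77.4%, Program A 1804/2381 = 75.8% → the mentoring program
Neither sweeps: the mentoring program wins 2 of 3 groups, Program A wins 1. The mentoring program wins overall but not every group — no Simpson reversal.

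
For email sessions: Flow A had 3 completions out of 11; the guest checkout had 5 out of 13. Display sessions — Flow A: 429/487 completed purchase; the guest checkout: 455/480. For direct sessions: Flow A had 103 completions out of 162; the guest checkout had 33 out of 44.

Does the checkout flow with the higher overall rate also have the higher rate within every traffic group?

Email: Flow A 3/11 = 27.3%, the guest checkout 5/13 = 38.5% → the guest checkout
Display: Flow A 429/487 = 88.1%, the guest checkout 455/480 = 94.8% → the guest checkout
Direct: Flow A 103/162 = 63.6%, the guest checkout 33/44 = 75.0% → the guest checkout
Overall: Flow A 535/660 = 81.1%, the guest checkout 493/537 = 91.8% → the guest checkout
The guest checkout wins overall and in every traffic group — no reversal.

Yes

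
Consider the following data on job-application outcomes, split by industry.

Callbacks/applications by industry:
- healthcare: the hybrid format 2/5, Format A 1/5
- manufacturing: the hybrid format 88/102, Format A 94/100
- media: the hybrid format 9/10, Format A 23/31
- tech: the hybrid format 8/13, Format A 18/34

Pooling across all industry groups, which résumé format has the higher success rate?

Healthcare: the hybrid format 2/5 = 40.0%, Format A 1/5 = 20.0% → the hybrid format
Manufacturing: the hybrid format 88/102 = 86.3%, Format A 94/100 = 94.0% → Format A
Media: the hybrid format 9/10 = 90.0%, Format A 23/31 = 74.2% → the hybrid format
Tech: the hybrid format 8/13 = 61.5%, Format A 18/34 = 52.9% → the hybrid format
Overall: the hybrid format 107/130 = 82.3%, Format A 136/170 = 80.0% → the hybrid format
(Neither sweeps every industry group, but the hybrid format has the higher pooled rate.)

the hybrid format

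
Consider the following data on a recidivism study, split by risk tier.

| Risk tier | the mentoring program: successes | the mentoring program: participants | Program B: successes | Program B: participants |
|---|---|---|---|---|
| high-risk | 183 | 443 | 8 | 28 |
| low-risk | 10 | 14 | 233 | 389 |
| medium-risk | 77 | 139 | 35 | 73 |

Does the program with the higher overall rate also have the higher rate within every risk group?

High-risk: the mentoring program 183/443 = 41.3%, Program B 8/28 = 28.6% → the mentoring program
Low-risk: the mentoring program 10/14 = 71.4%, Program B 233/389 = 59.9% → the mentoring program
Medium-risk: the mentoring program 77/139 = 55.4%, Program B 35/73 = 47.9% → the mentoring program
Overall: the mentoring program 270/596 = 45.3%, Program B 276/490 = 56.3% → Program B
The mentoring program wins each risk group but Program B wins overall — the comparison reverses. The mentoring program's participants skew toward high-risk, which has a lower base rate.

No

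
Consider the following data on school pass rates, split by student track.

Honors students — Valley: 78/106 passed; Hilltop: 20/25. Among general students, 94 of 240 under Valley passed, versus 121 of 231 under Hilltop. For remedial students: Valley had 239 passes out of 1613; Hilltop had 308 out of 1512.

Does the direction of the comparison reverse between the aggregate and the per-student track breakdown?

Honors: Valley 78/106 = 73.6%, Hilltop 20/25 = 80.0% → Hilltop
General: Valley 94/240 = 39.2%, Hilltop 121/231 = 52.4% → Hilltop
Remedial: Valley 239/1613 = 14.8%, Hilltop 308/1512 = 20.4% → Hilltop
Overall: Valley 411/1959 = 21.0%, Hilltop 449/1768 = 25.4% → Hilltop
Hilltop wins overall and in every student group — no reversal.

No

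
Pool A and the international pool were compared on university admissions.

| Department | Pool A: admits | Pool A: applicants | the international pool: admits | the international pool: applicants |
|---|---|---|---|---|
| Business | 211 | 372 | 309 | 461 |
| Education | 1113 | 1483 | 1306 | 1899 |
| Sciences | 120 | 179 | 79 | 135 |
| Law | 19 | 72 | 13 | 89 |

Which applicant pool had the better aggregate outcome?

Pool A

Business: Pool A 211/372 = 56.7%, the international pool 309/461 = 67.0% → the international pool
Education: Pool A 1113/1483 = 75.1%, the international pool 1306/1899 = 68.8% → Pool A
Sciences: Pool A 120/179 = 67.0%, the international pool 79/135 = 58.5% → Pool A
Law: Pool A 19/72 = 26.4%, the international pool 13/89 = 14.6% → Pool A
Overall: Pool A 1463/2106 = 69.5%, the international pool 1707/2584 = 66.1% → Pool A
(Neither sweeps every department group, but Pool A has the higher pooled rate.)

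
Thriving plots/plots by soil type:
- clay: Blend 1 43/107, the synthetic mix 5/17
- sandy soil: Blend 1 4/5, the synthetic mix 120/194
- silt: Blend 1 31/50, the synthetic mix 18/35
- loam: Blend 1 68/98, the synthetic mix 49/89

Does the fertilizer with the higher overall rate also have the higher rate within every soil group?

No

Clay: Blend 1 43/107 = 40.2%, the synthetic mix 5/17 = 29.4% → Blend 1
Sandy soil: Blend 1 4/5 = 80.0%, the synthetic mix 120/194 = 61.9% → Blend 1
Silt: Blend 1 31/50 = 62.0%, the synthetic mix 18/35 = 51.4% → Blend 1
Loam: Blend 1 68/98 = 69.4%, the synthetic mix 49/89 = 55.1% → Blend 1
Overall: Blend 1 146/260 = 56.2%, the synthetic mix 192/335 = 57.3% → the synthetic mix
Blend 1 wins each soil group but the synthetic mix wins overall — the comparison reverses. Blend 1's plots skew toward clay, which has a lower base rate.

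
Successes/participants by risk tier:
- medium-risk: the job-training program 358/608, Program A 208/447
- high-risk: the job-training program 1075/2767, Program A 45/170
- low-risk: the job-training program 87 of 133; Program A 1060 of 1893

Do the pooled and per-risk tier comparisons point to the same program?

No

Medium-risk: the job-training program 358/608 = 58.9%, Program A 208/447 = 46.5% → the job-training program
High-risk: the job-training program 1075/2767 = 38.9%, Program A 45/170 = 26.5% → the job-training program
Low-risk: the job-training program 87/133 = 65.4%, Program A 1060/1893 = 56.0% → the job-training program
Overall: the job-training program 1520/3508 = 43.3%, Program A 1313/2510 = 52.3% → Program A
The job-training program wins each risk group but Program A wins overall — the comparison reverses. The job-training program's participants skew toward high-risk, which has a lower base rate.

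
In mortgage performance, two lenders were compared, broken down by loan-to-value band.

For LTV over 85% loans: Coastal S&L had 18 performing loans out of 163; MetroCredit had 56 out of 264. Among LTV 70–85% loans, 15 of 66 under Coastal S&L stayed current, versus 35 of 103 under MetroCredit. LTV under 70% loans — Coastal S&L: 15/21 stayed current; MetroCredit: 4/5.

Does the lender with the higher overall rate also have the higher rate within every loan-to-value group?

Yes

LTV over 85%: Coastal S&L 18/163 = 11.0%, MetroCredit 56/264 = 21.2% → MetroCredit
LTV 70–85%: Coastal S&L 15/66 = 22.7%, MetroCredit 35/103 = 34.0% → MetroCredit
LTV under 70%: Coastal S&L 15/21 = 71.4%, MetroCredit 4/5 = 80.0% → MetroCredit
Overall: Coastal S&L 48/250 = 19.2%, MetroCredit 95/372 = 25.5% → MetroCredit
MetroCredit wins overall and in every loan-to-value group — no reversal.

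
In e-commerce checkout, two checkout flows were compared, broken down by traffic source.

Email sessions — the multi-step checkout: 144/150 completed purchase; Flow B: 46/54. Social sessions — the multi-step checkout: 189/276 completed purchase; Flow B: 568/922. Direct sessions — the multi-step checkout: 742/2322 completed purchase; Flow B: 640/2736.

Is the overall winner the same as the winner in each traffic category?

Email: the multi-step checkout 144/150 = 96.0%, Flow B 46/54 = 85.2% → the multi-step checkout
Social: the multi-step checkout 189/276 = 68.5%, Flow B 568/922 = 61.6% → the multi-step checkout
Direct: the multi-step checkout 742/2322 = 32.0%, Flow B 640/2736 = 23.4% → the multi-step checkout
Overall: the multi-step checkout 1075/2748 = 39.1%, Flow B 1254/3712 = 33.8% → the multi-step checkout
The multi-step checkout wins overall and in every traffic group — no reversal.

Yes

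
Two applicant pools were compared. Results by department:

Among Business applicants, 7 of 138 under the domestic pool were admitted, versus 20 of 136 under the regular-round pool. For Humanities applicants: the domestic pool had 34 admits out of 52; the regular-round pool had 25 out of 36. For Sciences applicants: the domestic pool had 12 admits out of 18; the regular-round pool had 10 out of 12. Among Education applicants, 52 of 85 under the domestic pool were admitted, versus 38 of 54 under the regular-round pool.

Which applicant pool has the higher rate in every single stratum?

the regular-round pool

Business: the domestic pool 7/138 = 5.1%, the regular-round pool 20/136 = 14.7% → the regular-round pool
Humanities: the domestic pool 34/52 = 65.4%, the regular-round pool 25/36 = 69.4% → the regular-round pool
Sciences: the domestic pool 12/18 = 66.7%, the regular-round pool 10/12 = 83.3% → the regular-round pool
Education: the domestic pool 52/85 = 61.2%, the regular-round pool 38/54 = 70.4% → the regular-round pool
The regular-round pool has the higher rate in all 4 groups.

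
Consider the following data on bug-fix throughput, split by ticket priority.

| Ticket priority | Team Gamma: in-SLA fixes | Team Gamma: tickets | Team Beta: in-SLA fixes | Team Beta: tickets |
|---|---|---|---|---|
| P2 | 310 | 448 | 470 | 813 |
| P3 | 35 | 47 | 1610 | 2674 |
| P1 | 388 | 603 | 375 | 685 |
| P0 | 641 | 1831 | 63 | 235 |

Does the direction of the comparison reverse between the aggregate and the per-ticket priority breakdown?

P2: Team Gamma 310/448 = 69.2%, Team Beta 470/813 = 57.8% → Team Gamma
P3: Team Gamma 35/47 = 74.5%, Team Beta 1610/2674 = 60.2% → Team Gamma
P1: Team Gamma 388/603 = 64.3%, Team Beta 375/685 = 54.7% → Team Gamma
P0: Team Gamma 641/1831 = 35.0%, Team Beta 63/235 = 26.8% → Team Gamma
Overall: Team Gamma 1374/2929 = 46.9%, Team Beta 2518/4407 = 57.1% → Team Beta
Team Gamma wins each ticket group but Team Beta wins overall — the comparison reverses. Team Gamma's tickets skew toward P0, which has a lower base rate.

Yes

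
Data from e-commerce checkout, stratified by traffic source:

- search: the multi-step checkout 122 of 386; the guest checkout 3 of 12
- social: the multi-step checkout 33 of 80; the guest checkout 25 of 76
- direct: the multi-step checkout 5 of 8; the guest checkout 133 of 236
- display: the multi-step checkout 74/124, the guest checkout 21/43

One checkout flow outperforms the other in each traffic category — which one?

the multi-step checkout

Search: the multi-step checkout 122/386 = 31.6%, the guest checkout 3/12 = 25.0% → the multi-step checkout
Social: the multi-step checkout 33/80 = 41.2%, the guest checkout 25/76 = 32.9% → the multi-step checkout
Direct: the multi-step checkout 5/8 = 62.5%, the guest checkout 133/236 = 56.4% → the multi-step checkout
Display: the multi-step checkout 74/124 = 59.7%, the guest checkout 21/43 = 48.8% → the multi-step checkout
The multi-step checkout has the higher rate in all 4 groups.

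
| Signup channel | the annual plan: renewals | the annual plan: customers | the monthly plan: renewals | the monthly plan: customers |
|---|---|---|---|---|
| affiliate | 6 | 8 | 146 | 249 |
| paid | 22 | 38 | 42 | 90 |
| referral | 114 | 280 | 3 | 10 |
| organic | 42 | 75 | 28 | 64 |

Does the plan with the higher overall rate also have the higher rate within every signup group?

Affiliate: the annual plan 6/8 = 75.0%, the monthly plan 146/249 = 58.6% → the annual plan
Paid: the annual plan 22/38 = 57.9%, the monthly plan 42/90 = 46.7% → the annual plan
Referral: the annual plan 114/280 = 40.7%, the monthly plan 3/10 = 30.0% → the annual plan
Organic: the annual plan 42/75 = 56.0%, the monthly plan 28/64 = 43.8% → the annual plan
Overall: the annual plan 184/401 = 45.9%, the monthly plan 219/413 = 53.0% → the monthly plan
The annual plan wins each signup group but the monthly plan wins overall — the comparison reverses. The annual plan's customers skew toward referral, which has a lower base rate.

No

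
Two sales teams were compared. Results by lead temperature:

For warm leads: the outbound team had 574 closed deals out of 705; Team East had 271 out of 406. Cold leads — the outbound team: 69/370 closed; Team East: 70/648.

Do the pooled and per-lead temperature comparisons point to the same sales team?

Yes

Warm: the outbound team 574/705 = 81.4%, Team East 271/406 = 66.7% → the outbound team
Cold: the outbound team 69/370 = 18.6%, Team East 70/648 = 10.8% → the outbound team
Overall: the outbound team 643/1075 = 59.8%, Team East 341/1054 = 32.4% → the outbound team
The outbound team wins overall and in every lead group — no reversal.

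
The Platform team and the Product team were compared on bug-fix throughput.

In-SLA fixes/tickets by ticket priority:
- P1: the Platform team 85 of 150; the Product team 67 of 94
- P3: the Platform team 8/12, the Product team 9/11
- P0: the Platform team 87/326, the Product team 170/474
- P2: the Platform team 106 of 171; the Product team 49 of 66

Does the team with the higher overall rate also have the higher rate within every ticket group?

Yes

P1: the Platform team 85/150 = 56.7%, the Product team 67/94 = 71.3% → the Product team
P3: the Platform team 8/12 = 66.7%, the Product team 9/11 = 81.8% → the Product team
P0: the Platform team 87/326 = 26.7%, the Product team 170/474 = 35.9% → the Product team
P2: the Platform team 106/171 = 62.0%, the Product team 49/66 = 74.2% → the Product team
Overall: the Platform team 286/659 = 43.4%, the Product team 295/645 = 45.7% → the Product team
The Product team wins overall and in every ticket group — no reversal.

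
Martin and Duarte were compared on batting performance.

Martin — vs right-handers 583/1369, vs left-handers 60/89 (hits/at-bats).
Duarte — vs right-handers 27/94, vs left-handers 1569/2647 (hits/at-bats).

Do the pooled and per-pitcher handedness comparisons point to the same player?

No

Vs right-handers: Martin 583/1369 = 42.6%, Duarte 27/94 = 28.7% → Martin
Vs left-handers: Martin 60/89 = 67.4%, Duarte 1569/2647 = 59.3% → Martin
Overall: Martin 643/1458 = 44.1%, Duarte 1596/2741 = 58.2% → Duarte
Martin wins each pitcher group but Duarte wins overall — the comparison reverses. Martin's at-bats skew toward vs right-handers, which has a lower base rate.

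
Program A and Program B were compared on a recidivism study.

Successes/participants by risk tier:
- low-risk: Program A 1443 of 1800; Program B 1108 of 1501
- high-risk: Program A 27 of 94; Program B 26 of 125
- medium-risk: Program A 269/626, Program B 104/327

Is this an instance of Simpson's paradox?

No

Low-risk: Program A 1443/1800 = 80.2%, Program B 1108/1501 = 73.8% → Program A
High-risk: Program A 27/94 = 28.7%, Program B 26/125 = 20.8% → Program A
Medium-risk: Program A 269/626 = 43.0%, Program B 104/327 = 31.8% → Program A
Overall: Program A 1739/2520 = 69.0%, Program B 1238/1953 = 63.4% → Program A
Program A wins overall and in every risk group — no reversal.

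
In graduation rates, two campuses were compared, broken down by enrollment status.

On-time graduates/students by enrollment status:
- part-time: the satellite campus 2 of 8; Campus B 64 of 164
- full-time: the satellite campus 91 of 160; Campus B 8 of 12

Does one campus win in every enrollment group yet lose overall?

Part-time: the satellite campus 2/8 = 25.0%, Campus B 64/164 = 39.0% → Campus B
Full-time: the satellite campus 91/160 = 56.9%, Campus B 8/12 = 66.7% → Campus B
Overall: the satellite campus 93/168 = 55.4%, Campus B 72/176 = 40.9% → the satellite campus
Campus B wins each enrollment group but the satellite campus wins overall — the comparison reverses. Campus B's students skew toward part-time, which has a lower base rate.

Yes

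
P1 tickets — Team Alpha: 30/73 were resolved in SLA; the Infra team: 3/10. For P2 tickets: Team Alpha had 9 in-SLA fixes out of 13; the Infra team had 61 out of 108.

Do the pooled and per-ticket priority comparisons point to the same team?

No

P1: Team Alpha 30/73 = 41.1%, the Infra team 3/10 = 30.0% → Team Alpha
P2: Team Alpha 9/13 = 69.2%, the Infra team 61/108 = 56.5% → Team Alpha
Overall: Team Alpha 39/86 = 45.3%, the Infra team 64/118 = 54.2% → the Infra team
Team Alpha wins each ticket group but the Infra team wins overall — the comparison reverses. Team Alpha's tickets skew toward P1, which has a lower base rate.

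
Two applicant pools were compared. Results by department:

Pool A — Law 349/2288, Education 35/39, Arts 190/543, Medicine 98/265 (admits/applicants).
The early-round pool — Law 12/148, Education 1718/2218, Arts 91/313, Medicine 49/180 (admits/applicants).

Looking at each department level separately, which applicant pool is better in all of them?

Law: Pool A 349/2288 = 15.3%, the early-round pool 12/148 = 8.1% → Pool A
Education: Pool A 35/39 = 89.7%, the early-round pool 1718/2218 = 77.5% → Pool A
Arts: Pool A 190/543 = 35.0%, the early-round pool 91/313 = 29.1% → Pool A
Medicine: Pool A 98/265 = 37.0%, the early-round pool 49/180 = 27.2% → Pool A
Pool A has the higher rate in all 4 groups.

Pool A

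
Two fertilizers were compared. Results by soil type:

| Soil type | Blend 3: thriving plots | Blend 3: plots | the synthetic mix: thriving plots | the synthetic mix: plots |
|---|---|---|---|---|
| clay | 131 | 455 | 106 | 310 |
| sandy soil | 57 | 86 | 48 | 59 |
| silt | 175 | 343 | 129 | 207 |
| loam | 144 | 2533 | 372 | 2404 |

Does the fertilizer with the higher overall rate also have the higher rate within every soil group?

Yes

Clay: Blend 3 131/455 = 28.8%, the synthetic mix 106/310 = 34.2% → the synthetic mix
Sandy soil: Blend 3 57/86 = 66.3%, the synthetic mix 48/59 = 81.4% → the synthetic mix
Silt: Blend 3 175/343 = 51.0%, the synthetic mix 129/207 = 62.3% → the synthetic mix
Loam: Blend 3 144/2533 = 5.7%, the synthetic mix 372/2404 = 15.5% → the synthetic mix
Overall: Blend 3 507/3417 = 14.8%, the synthetic mix 655/2980 = 22.0% → the synthetic mix
The synthetic mix wins overall and in every soil group — no reversal.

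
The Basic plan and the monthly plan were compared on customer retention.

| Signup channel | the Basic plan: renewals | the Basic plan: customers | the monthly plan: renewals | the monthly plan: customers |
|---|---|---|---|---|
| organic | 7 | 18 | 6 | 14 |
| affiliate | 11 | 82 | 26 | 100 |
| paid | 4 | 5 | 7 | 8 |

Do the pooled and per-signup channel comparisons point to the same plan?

Yes

Organic: the Basic plan 7/18 = 38.9%, the monthly plan 6/14 = 42.9% → the monthly plan
Affiliate: the Basic plan 11/82 = 13.4%, the monthly plan 26/100 = 26.0% → the monthly plan
Paid: the Basic plan 4/5 = 80.0%, the monthly plan 7/8 = 87.5% → the monthly plan
Overall: the Basic plan 22/105 = 21.0%, the monthly plan 39/122 = 32.0% → the monthly plan
The monthly plan wins overall and in every signup group — no reversal.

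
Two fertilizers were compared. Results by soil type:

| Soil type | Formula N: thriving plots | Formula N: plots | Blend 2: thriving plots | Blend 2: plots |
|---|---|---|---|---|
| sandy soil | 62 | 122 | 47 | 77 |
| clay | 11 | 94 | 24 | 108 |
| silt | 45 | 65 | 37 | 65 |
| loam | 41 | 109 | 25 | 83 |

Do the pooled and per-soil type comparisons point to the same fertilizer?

No

Sandy soil: Formula N 62/122 = 50.8%, Blend 2 47/77 = 61.0% → Blend 2
Clay: Formula N 11/94 = 11.7%, Blend 2 24/108 = 22.2% → Blend 2
Silt: Formula N 45/65 = 69.2%, Blend 2 37/65 = 56.9% → Formula N
Loam: Formula N 41/109 = 37.6%, Blend 2 25/83 = 30.1% → Formula N
Overall: Formula N 159/390 = 40.8%, Blend 2 133/333 = 39.9% → Formula N
Neither sweeps: Formula N wins 2 of 4 groups, Blend 2 wins 2. Formula N wins overall but not every group — no Simpson reversal.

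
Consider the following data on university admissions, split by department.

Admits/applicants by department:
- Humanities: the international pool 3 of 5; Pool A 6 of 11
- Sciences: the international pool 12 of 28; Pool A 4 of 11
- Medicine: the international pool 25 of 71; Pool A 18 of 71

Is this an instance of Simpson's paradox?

Humanities: the international pool 3/5 = 60.0%, Pool A 6/11 = 54.5% → the international pool
Sciences: the international pool 12/28 = 42.9%, Pool A 4/11 = 36.4% → the international pool
Medicine: the international pool 25/71 = 35.2%, Pool A 18/71 = 25.4% → the international pool
Overall: the international pool 40/104 = 38.5%, Pool A 28/93 = 30.1% → the international pool
The international pool wins overall and in every department group — no reversal.

No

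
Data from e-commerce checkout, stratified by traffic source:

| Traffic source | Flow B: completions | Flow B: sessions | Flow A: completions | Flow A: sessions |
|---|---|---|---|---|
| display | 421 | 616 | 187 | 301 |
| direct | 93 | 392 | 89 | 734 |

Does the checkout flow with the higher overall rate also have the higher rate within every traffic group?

Display: Flow B 421/616 = 68.3%, Flow A 187/301 = 62.1% → Flow B
Direct: Flow B 93/392 = 23.7%, Flow A 89/734 = 12.1% → Flow B
Overall: Flow B 514/1008 = 51.0%, Flow A 276/1035 = 26.7% → Flow B
Flow B wins overall and in every traffic group — no reversal.

Yes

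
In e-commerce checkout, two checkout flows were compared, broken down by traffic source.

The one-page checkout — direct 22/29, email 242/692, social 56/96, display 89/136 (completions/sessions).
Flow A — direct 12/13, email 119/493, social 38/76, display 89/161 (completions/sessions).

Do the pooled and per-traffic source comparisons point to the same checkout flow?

Direct: the one-page checkout 22/29 = 75.9%, Flow A 12/13 = 92.3% → Flow A
Email: the one-page checkout 242/692 = 35.0%, Flow A 119/493 = 24.1% → the one-page checkout
Social: the one-page checkout 56/96 = 58.3%, Flow A 38/76 = 50.0% → the one-page checkout
Display: the one-page checkout 89/136 = 65.4%, Flow A 89/161 = 55.3% → the one-page checkout
Overall: the one-page checkout 409/953 = 42.9%, Flow A 258/743 = 34.7% → the one-page checkout
Neither sweeps: the one-page checkout wins 3 of 4 groups, Flow A wins 1. The one-page checkout wins overall but not every group — no Simpson reversal.

No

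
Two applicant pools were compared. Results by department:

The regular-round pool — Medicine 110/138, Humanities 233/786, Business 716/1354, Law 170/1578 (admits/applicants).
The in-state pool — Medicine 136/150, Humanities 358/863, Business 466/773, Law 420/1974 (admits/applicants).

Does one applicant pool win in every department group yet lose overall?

No

Medicine: the regular-round pool 110/138 = 79.7%, the in-state pool 136/150 = 90.7% → the in-state pool
Humanities: the regular-round pool 233/786 = 29.6%, the in-state pool 358/863 = 41.5% → the in-state pool
Business: the regular-round pool 716/1354 = 52.9%, the in-state pool 466/773 = 60.3% → the in-state pool
Law: the regular-round pool 170/1578 = 10.8%, the in-state pool 420/1974 = 21.3% → the in-state pool
Overall: the regular-round pool 1229/3856 = 31.9%, the in-state pool 1380/3760 = 36.7% → the in-state pool
The in-state pool wins overall and in every department group — no reversal.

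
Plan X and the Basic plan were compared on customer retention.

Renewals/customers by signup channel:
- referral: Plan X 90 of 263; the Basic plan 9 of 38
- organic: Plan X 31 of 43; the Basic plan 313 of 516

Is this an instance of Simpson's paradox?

Yes

Referral: Plan X 90/263 = 34.2%, the Basic plan 9/38 = 23.7% → Plan X
Organic: Plan X 31/43 = 72.1%, the Basic plan 313/516 = 60.7% → Plan X
Overall: Plan X 121/306 = 39.5%, the Basic plan 322/554 = 58.1% → the Basic plan
Plan X wins each signup group but the Basic plan wins overall — the comparison reverses. Plan X's customers skew toward referral, which has a lower base rate.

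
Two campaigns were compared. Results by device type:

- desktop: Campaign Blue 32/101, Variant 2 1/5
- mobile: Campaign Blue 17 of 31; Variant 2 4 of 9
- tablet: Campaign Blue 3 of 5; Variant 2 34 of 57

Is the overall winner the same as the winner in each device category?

Desktop: Campaign Blue 32/101 = 31.7%, Variant 2 1/5 = 20.0% → Campaign Blue
Mobile: Campaign Blue 17/31 = 54.8%, Variant 2 4/9 = 44.4% → Campaign Blue
Tablet: Campaign Blue 3/5 = 60.0%, Variant 2 34/57 = 59.6% → Campaign Blue
Overall: Campaign Blue 52/137 = 38.0%, Variant 2 39/71 = 54.9% → Variant 2
Campaign Blue wins each device group but Variant 2 wins overall — the comparison reverses. Campaign Blue's impressions skew toward desktop, which has a lower base rate.

No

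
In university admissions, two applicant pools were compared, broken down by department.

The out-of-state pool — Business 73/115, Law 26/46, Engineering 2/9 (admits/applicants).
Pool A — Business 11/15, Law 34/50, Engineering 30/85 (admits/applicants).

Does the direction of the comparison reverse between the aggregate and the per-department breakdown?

Business: the out-of-state pool 73/115 = 63.5%, Pool A 11/15 = 73.3% → Pool A
Law: the out-of-state pool 26/46 = 56.5%, Pool A 34/50 = 68.0% → Pool A
Engineering: the out-of-state pool 2/9 = 22.2%, Pool A 30/85 = 35.3% → Pool A
Overall: the out-of-state pool 101/170 = 59.4%, Pool A 75/150 = 50.0% → the out-of-state pool
Pool A wins each department group but the out-of-state pool wins overall — the comparison reverses. Pool A's applicants skew toward Engineering, which has a lower base rate.

Yes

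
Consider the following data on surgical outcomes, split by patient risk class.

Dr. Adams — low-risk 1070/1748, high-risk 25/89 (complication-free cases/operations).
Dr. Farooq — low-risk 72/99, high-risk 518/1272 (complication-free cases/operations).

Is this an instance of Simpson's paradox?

Low-risk: Dr. Adams 1070/1748 = 61.2%, Dr. Farooq 72/99 = 72.7% → Dr. Farooq
High-risk: Dr. Adams 25/89 = 28.1%, Dr. Farooq 518/1272 = 40.7% → Dr. Farooq
Overall: Dr. Adams 1095/1837 = 59.6%, Dr. Farooq 590/1371 = 43.0% → Dr. Adams
Dr. Farooq wins each patient risk group but Dr. Adams wins overall — the comparison reverses. Dr. Farooq's operations skew toward high-risk, which has a lower base rate.

Yes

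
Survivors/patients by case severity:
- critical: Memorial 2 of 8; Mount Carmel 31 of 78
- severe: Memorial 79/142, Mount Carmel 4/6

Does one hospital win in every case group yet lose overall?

Critical: Memorial 2/8 = 25.0%, Mount Carmel 31/78 = 39.7% → Mount Carmel
Severe: Memorial 79/142 = 55.6%, Mount Carmel 4/6 = 66.7% → Mount Carmel
Overall: Memorial 81/150 = 54.0%, Mount Carmel 35/84 = 41.7% → Memorial
Mount Carmel wins each case group but Memorial wins overall — the comparison reverses. Mount Carmel's patients skew toward critical, which has a lower base rate.

Yes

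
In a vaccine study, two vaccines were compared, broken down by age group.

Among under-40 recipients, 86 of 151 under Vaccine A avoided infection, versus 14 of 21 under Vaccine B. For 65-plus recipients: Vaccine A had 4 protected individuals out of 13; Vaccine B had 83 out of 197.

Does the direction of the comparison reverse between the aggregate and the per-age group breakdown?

Under-40: Vaccine A 86/151 = 57.0%, Vaccine B 14/21 = 66.7% → Vaccine B
65-plus: Vaccine A 4/13 = 30.8%, Vaccine B 83/197 = 42.1% → Vaccine B
Overall: Vaccine A 90/164 = 54.9%, Vaccine B 97/218 = 44.5% → Vaccine A
Vaccine B wins each age group but Vaccine A wins overall — the comparison reverses. Vaccine B's recipients skew toward 65-plus, which has a lower base rate.

Yes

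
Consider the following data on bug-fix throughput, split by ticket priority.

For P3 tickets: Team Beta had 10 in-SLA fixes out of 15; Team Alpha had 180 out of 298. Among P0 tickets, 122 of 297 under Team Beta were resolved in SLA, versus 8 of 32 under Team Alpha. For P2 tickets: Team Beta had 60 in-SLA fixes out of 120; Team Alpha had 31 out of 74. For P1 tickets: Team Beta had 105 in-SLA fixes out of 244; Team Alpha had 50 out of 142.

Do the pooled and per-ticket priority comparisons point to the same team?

No

P3: Team Beta 10/15 = 66.7%, Team Alpha 180/298 = 60.4% → Team Beta
P0: Team Beta 122/297 = 41.1%, Team Alpha 8/32 = 25.0% → Team Beta
P2: Team Beta 60/120 = 50.0%, Team Alpha 31/74 = 41.9% → Team Beta
P1: Team Beta 105/244 = 43.0%, Team Alpha 50/142 = 35.2% → Team Beta
Overall: Team Beta 297/676 = 43.9%, Team Alpha 269/546 = 49.3% → Team Alpha
Team Beta wins each ticket group but Team Alpha wins overall — the comparison reverses. Team Beta's tickets skew toward P0, which has a lower base rate.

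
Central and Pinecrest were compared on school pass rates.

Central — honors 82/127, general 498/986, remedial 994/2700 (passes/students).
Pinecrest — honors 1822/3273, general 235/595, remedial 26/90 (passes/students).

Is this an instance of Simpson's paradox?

Honors: Central 82/127 = 64.6%, Pinecrest 1822/3273 = 55.7% → Central
General: Central 498/986 = 50.5%, Pinecrest 235/595 = 39.5% → Central
Remedial: Central 994/2700 = 36.8%, Pinecrest 26/90 = 28.9% → Central
Overall: Central 1574/3813 = 41.3%, Pinecrest 2083/3958 = 52.6% → Pinecrest
Central wins each student group but Pinecrest wins overall — the comparison reverses. Central's students skew toward remedial, which has a lower base rate.

Yes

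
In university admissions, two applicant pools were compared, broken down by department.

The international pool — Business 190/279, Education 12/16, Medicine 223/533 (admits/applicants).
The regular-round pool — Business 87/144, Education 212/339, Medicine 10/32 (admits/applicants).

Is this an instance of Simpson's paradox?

Business: the international pool 190/279 = 68.1%, the regular-round pool 87/144 = 60.4% → the international pool
Education: the international pool 12/16 = 75.0%, the regular-round pool 212/339 = 62.5% → the international pool
Medicine: the international pool 223/533 = 41.8%, the regular-round pool 10/32 = 31.2% → the international pool
Overall: the international pool 425/828 = 51.3%, the regular-round pool 309/515 = 60.0% → the regular-round pool
The international pool wins each department group but the regular-round pool wins overall — the comparison reverses. The international pool's applicants skew toward Medicine, which has a lower base rate.

Yes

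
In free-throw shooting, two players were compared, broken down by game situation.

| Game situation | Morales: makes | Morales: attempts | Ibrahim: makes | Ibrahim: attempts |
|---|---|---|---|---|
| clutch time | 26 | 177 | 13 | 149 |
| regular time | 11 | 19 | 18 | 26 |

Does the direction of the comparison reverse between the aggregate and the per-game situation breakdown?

No

Clutch time: Morales 26/177 = 14.7%, Ibrahim 13/149 = 8.7% → Morales
Regular time: Morales 11/19 = 57.9%, Ibrahim 18/26 = 69.2% → Ibrahim
Overall: Morales 37/196 = 18.9%, Ibrahim 31/175 = 17.7% → Morales
Neither sweeps: Morales wins 1 of 2 groups, Ibrahim wins 1. Morales wins overall but not every group — no Simpson reversal.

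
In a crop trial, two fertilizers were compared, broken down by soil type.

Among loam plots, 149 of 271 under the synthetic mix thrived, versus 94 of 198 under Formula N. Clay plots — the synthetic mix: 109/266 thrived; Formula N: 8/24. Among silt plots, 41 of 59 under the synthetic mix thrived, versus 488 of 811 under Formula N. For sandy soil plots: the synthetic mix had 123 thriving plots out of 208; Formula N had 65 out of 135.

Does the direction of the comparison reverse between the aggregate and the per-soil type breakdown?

Loam: the synthetic mix 149/271 = 55.0%, Formula N 94/198 = 47.5% → the synthetic mix
Clay: the synthetic mix 109/266 = 41.0%, Formula N 8/24 = 33.3% → the synthetic mix
Silt: the synthetic mix 41/59 = 69.5%, Formula N 488/811 = 60.2% → the synthetic mix
Sandy soil: the synthetic mix 123/208 = 59.1%, Formula N 65/135 = 48.1% → the synthetic mix
Overall: the synthetic mix 422/804 = 52.5%, Formula N 655/1168 = 56.1% → Formula N
The synthetic mix wins each soil group but Formula N wins overall — the comparison reverses. The synthetic mix's plots skew toward clay, which has a lower base rate.

Yes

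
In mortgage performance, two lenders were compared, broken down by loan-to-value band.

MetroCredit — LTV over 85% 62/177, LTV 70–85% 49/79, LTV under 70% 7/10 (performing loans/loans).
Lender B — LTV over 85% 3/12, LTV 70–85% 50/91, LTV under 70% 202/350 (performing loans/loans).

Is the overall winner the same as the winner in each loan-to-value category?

No

LTV over 85%: MetroCredit 62/177 = 35.0%, Lender B 3/12 = 25.0% → MetroCredit
LTV 70–85%: MetroCredit 49/79 = 62.0%, Lender B 50/91 = 54.9% → MetroCredit
LTV under 70%: MetroCredit 7/10 = 70.0%, Lender B 202/350 = 57.7% → MetroCredit
Overall: MetroCredit 118/266 = 44.4%, Lender B 255/453 = 56.3% → Lender B
MetroCredit wins each loan-to-value group but Lender B wins overall — the comparison reverses. MetroCredit's loans skew toward LTV over 85%, which has a lower base rate.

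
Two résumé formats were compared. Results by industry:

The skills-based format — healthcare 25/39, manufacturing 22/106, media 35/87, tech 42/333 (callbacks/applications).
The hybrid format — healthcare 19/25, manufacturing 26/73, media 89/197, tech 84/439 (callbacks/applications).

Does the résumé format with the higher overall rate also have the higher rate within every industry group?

Yes

Healthcare: the skills-based format 25/39 = 64.1%, the hybrid format 19/25 = 76.0% → the hybrid format
Manufacturing: the skills-based format 22/106 = 20.8%, the hybrid format 26/73 = 35.6% → the hybrid format
Media: the skills-based format 35/87 = 40.2%, the hybrid format 89/197 = 45.2% → the hybrid format
Tech: the skills-based format 42/333 = 12.6%, the hybrid format 84/439 = 19.1% → the hybrid format
Overall: the skills-based format 124/565 = 21.9%, the hybrid format 218/734 = 29.7% → the hybrid format
The hybrid format wins overall and in every industry group — no reversal.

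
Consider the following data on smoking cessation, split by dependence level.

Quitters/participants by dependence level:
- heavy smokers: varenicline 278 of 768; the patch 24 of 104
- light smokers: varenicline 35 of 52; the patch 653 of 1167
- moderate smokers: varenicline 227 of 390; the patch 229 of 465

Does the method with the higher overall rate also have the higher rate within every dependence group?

No

Heavy smokers: varenicline 278/768 = 36.2%, the patch 24/104 = 23.1% → varenicline
Light smokers: varenicline 35/52 = 67.3%, the patch 653/1167 = 56.0% → varenicline
Moderate smokers: varenicline 227/390 = 58.2%, the patch 229/465 = 49.2% → varenicline
Overall: varenicline 540/1210 = 44.6%, the patch 906/1736 = 52.2% → the patch
Varenicline wins each dependence group but the patch wins overall — the comparison reverses. Varenicline's participants skew toward heavy smokers, which has a lower base rate.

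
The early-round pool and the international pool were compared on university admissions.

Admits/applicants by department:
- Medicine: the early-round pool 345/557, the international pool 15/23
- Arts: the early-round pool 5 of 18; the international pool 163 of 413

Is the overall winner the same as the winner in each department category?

No

Medicine: the early-round pool 345/557 = 61.9%, the international pool 15/23 = 65.2% → the international pool
Arts: the early-round pool 5/18 = 27.8%, the international pool 163/413 = 39.5% → the international pool
Overall: the early-round pool 350/575 = 60.9%, the international pool 178/436 = 40.8% → the early-round pool
The international pool wins each department group but the early-round pool wins overall — the comparison reverses. The international pool's applicants skew toward Arts, which has a lower base rate.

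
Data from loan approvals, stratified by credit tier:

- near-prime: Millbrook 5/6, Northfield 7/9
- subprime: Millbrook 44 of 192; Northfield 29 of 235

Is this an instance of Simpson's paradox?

No

Near-prime: Millbrook 5/6 = 83.3%, Northfield 7/9 = 77.8% → Millbrook
Subprime: Millbrook 44/192 = 22.9%, Northfield 29/235 = 12.3% → Millbrook
Overall: Millbrook 49/198 = 24.7%, Northfield 36/244 = 14.8% → Millbrook
Millbrook wins overall and in every credit group — no reversal.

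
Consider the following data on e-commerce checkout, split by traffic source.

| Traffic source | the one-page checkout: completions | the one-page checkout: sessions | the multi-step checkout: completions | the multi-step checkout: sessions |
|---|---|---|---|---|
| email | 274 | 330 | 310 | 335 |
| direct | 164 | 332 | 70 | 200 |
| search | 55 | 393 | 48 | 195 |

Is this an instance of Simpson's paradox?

Email: the one-page checkout 274/330 = 83.0%, the multi-step checkout 310/335 = 92.5% → the multi-step checkout
Direct: the one-page checkout 164/332 = 49.4%, the multi-step checkout 70/200 = 35.0% → the one-page checkout
Search: the one-page checkout 55/393 = 14.0%, the multi-step checkout 48/195 = 24.6% → the multi-step checkout
Overall: the one-page checkout 493/1055 = 46.7%, the multi-step checkout 428/730 = 58.6% → the multi-step checkout
Neither sweeps: the one-page checkout wins 1 of 3 groups, the multi-step checkout wins 2. The multi-step checkout wins overall but not every group — no Simpson reversal.

No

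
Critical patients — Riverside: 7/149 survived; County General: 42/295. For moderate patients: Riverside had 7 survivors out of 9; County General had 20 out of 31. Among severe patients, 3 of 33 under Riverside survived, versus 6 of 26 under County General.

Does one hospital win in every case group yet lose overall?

Critical: Riverside 7/149 = 4.7%, County General 42/295 = 14.2% → County General
Moderate: Riverside 7/9 = 77.8%, County General 20/31 = 64.5% → Riverside
Severe: Riverside 3/33 = 9.1%, County General 6/26 = 23.1% → County General
Overall: Riverside 17/191 = 8.9%, County General 68/352 = 19.3% → County General
Neither sweeps: Riverside wins 1 of 3 groups, County General wins 2. County General wins overall but not every group — no Simpson reversal.

No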